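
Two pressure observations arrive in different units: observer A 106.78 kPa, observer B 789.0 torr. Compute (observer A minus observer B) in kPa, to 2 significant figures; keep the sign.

observer B: 789.0 mmHg = 105.191 kPa.
Difference: 106.780 − 105.191 = 1.6 kPa.

1.6 kPa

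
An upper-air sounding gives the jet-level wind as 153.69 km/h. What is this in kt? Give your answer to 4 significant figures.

82.99 kt

1 km/h = 0.539957 kt, so 153.69 × 0.539957 = 82.99 kt.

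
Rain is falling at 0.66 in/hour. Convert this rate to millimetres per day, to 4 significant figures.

402.3 mm/day

0.66 in/hour × 25.4 mm/in × 24 hour/day = 402.3 mm/day.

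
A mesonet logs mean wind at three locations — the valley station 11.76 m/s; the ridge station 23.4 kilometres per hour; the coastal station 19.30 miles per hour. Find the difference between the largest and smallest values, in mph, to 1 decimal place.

the valley station: 11.76 m/s = 26.306 mph.
the ridge station: 23.4 km/h = 14.540 mph.
Spread: 26.306 − 14.540 = 11.8 mph.

11.8 mph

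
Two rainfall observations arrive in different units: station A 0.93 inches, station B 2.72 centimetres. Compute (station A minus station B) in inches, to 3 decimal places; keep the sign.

station B: 2.72 cm = 1.07087 in.
Difference: 0.93000 − 1.07087 = -0.141 in.

-0.141 in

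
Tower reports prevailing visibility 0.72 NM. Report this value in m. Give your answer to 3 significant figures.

1 nmi = 1852 m, so 0.72 × 1852 = 1330 m.

1330 m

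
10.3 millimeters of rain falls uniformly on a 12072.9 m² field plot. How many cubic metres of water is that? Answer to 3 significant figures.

1 mm over 1 m² is 1 L, so volume = 10.3 × 12072.9 = 124350.87 L = 124 m³.

124 cubic metres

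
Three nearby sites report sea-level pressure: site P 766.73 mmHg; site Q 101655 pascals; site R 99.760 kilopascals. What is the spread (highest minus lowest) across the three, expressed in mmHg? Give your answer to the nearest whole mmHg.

18 mmHg

site Q: 101655 Pa = 762.48 mmHg.
site R: 99.760 kPa = 748.26 mmHg.
Spread: 766.73 − 748.26 = 18 mmHg.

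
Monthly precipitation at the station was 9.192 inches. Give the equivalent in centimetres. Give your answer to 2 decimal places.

1 in = 2.54 cm, so 9.192 × 2.54 = 23.35 cm.

23.35 cm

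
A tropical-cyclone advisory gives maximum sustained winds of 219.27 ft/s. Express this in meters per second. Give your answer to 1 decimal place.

66.8 m/s

1 ft/s = 0.3048 m/s, so 219.27 × 0.3048 = 66.8 m/s.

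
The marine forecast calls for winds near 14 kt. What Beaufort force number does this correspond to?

14 kt lies in the Beaufort 4 band (moderate breeze, 11–16 kt).

Beaufort force 4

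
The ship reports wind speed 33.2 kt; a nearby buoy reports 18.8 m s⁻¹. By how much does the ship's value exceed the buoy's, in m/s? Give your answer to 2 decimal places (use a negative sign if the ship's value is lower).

the ship: 33.2 kt = 17.0796 m/s.
Difference: 17.0796 − 18.8000 = -1.72 m/s.

-1.72 m/s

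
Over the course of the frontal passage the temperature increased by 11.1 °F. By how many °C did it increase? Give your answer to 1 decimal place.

A change of 1 °C equals a change of 1.8 °F: Δ°C = 11.1 × 0.5556 = 6.2 °C.

6.2 °C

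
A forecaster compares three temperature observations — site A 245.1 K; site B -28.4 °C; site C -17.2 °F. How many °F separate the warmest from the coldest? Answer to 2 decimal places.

1.92 °F

site A: 245.1 K = -28.050 °C.
site C: -17.2 °F = -27.333 °C.
Spread: (-27.333) − (-28.400) = 1.067 °C = 1.92 °F.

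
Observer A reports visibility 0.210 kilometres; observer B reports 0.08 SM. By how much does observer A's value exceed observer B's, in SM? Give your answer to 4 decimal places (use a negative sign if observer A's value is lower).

observer A: 0.210 km = 0.130488 SM.
Difference: 0.130488 − 0.080000 = 0.0505 SM.

0.0505 SM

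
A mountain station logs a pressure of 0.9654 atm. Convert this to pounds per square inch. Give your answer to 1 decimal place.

14.2 psi

1 atm = 14.6959 psi, so 0.9654 × 14.6959 = 14.2 psi.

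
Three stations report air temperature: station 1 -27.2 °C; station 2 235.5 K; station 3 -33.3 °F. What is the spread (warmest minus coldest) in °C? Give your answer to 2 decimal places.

station 2: 235.5 K = -37.650 °C.
station 3: -33.3 °F = -36.278 °C.
Spread: (-27.200) − (-37.650) = 10.450 °C.

10.45 °C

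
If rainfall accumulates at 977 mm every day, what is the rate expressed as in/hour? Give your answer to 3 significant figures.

977 mm/day × 0.0393701 in/mm × 0.0416667 day/hour = 1.60 in/hour.

1.60 in/hour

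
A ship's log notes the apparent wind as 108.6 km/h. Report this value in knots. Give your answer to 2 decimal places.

58.64 kt

1 km/h = 0.539957 kt, so 108.6 × 0.539957 = 58.64 kt.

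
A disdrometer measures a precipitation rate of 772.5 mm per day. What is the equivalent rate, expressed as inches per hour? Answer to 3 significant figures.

772.5 mm/day × 0.0393701 in/mm × 0.0416667 day/hour = 1.27 in/hour.

1.27 in/hour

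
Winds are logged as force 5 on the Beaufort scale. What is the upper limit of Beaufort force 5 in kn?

21 kt

Beaufort 5 (fresh breeze) spans 17–21 knots.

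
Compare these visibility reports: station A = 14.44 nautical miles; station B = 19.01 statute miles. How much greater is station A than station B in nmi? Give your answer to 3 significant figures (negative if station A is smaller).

-2.08 nmi

station B: 19.01 SM = 16.5192 nmi.
Difference: 14.4400 − 16.5192 = -2.08 nmi.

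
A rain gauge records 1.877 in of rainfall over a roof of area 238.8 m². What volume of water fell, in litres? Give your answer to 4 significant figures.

11380 litres

Depth: 1.877 in × 25.4 = 47.6758 mm.
1 mm over 1 m² is 1 L, so volume = 47.6758 × 238.8 = 11384.981 L ≈ 11380 L.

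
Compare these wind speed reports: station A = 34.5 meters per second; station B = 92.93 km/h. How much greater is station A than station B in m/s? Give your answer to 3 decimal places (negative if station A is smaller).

station B: 92.93 km/h = 25.81389 m/s.
Difference: 34.50000 − 25.81389 = 8.686 m/s.

8.686 m/s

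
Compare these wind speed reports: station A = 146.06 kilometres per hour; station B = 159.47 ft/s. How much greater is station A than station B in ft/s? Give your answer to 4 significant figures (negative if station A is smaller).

-26.36 ft/s

station A: 146.06 km/h = 133.1110 ft/s.
Difference: 133.1110 − 159.4700 = -26.36 ft/s.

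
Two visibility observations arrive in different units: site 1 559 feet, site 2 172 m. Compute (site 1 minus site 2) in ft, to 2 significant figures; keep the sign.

site 2: 172 m = 564.304 ft.
Difference: 559.000 − 564.304 = -5.3 ft.

-5.3 ft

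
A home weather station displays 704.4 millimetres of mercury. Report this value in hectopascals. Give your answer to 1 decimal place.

939.1 hPa

1 mmHg = 1.33322 hPa, so 704.4 × 1.33322 = 939.1 hPa.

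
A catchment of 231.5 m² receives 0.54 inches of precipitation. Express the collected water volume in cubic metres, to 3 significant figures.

3.18 cubic metres

Depth: 0.54 in × 25.4 = 13.716 mm.
1 mm over 1 m² is 1 L, so volume = 13.716 × 231.5 = 3175.254 L = 3.18 m³.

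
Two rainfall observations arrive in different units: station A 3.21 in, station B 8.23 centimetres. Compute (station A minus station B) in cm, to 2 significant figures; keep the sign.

-0.077 cm

station A: 3.21 in = 8.15340 cm.
Difference: 8.15340 − 8.23000 = -0.077 cm.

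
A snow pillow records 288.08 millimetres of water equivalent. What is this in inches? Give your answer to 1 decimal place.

1 mm = 0.0393701 in, so 288.08 × 0.0393701 = 11.3 in.

11.3 in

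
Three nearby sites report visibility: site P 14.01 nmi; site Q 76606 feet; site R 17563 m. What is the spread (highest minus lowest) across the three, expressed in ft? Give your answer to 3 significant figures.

site P: 14.01 nmi = 85126.38 ft.
site R: 17563 m = 57621.39 ft.
Spread: 85126.38 − 57621.39 = 27500 ft.

27500 ft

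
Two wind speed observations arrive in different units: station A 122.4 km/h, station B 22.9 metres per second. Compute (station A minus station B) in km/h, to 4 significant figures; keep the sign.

39.96 km/h

station B: 22.9 m/s = 82.4400 km/h.
Difference: 122.4000 − 82.4400 = 39.96 km/h.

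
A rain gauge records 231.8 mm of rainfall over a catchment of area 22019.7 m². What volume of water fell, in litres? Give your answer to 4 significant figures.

5104000 litres

1 mm over 1 m² is 1 L, so volume = 231.8 × 22019.7 = 5104166.5 L ≈ 5104000 L.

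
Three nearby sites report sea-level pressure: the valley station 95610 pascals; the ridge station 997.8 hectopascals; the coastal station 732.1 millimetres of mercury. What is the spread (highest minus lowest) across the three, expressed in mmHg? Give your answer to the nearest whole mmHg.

the valley station: 95610 Pa = 717.13 mmHg.
the ridge station: 997.8 hPa = 748.41 mmHg.
Spread: 748.41 − 717.13 = 31 mmHg.

31 mmHg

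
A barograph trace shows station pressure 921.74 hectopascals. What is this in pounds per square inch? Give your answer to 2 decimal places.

13.37 psi

1 hPa = 0.0145038 psi, so 921.74 × 0.0145038 = 13.37 psi.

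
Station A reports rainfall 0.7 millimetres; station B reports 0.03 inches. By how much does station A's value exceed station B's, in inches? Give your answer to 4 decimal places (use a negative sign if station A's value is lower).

-0.0024 in

station A: 0.7 mm = 0.027559 in.
Difference: 0.027559 − 0.030000 = -0.0024 in.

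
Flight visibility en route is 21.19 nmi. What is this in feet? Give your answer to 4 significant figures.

128800 ft

1 nmi = 6076.12 ft, so 21.19 × 6076.12 = 128800 ft.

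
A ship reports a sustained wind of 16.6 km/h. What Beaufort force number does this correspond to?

16.6 km/h = 4.6 m/s, which is Beaufort 3 (gentle breeze, 3.4–5.4 m/s).

Beaufort force 3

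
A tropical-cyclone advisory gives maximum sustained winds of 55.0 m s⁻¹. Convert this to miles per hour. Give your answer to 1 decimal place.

123.0 mph

1 m/s = 2.23694 mph, so 55.0 × 2.23694 = 123.0 mph.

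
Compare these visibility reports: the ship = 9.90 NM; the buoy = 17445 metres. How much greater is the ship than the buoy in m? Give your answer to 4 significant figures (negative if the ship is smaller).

889.8 m

the ship: 9.90 nmi = 18334.800 m.
Difference: 18334.800 − 17445.000 = 889.8 m.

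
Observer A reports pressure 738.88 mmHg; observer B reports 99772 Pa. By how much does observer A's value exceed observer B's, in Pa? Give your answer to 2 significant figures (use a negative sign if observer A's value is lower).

observer A: 738.88 mmHg = 98509.25 Pa.
Difference: 98509.25 − 99772.00 = -1300 Pa.

-1300 Pa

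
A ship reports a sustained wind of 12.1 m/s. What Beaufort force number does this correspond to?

Beaufort force 6

12.1 m/s lies in the Beaufort 6 band (strong breeze, 10.8–13.8 m/s).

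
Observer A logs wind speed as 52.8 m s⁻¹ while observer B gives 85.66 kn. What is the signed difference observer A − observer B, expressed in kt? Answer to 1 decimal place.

observer A: 52.8 m/s = 102.635 kt.
Difference: 102.635 − 85.660 = 17.0 kt.

17.0 kt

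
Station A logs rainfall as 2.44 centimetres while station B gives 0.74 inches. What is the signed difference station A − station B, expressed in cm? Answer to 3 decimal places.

station B: 0.74 in = 1.87960 cm.
Difference: 2.44000 − 1.87960 = 0.560 cm.

0.560 cm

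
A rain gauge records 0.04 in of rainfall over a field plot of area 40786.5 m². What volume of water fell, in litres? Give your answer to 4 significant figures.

Depth: 0.04 in × 25.4 = 1.016 mm.
1 mm over 1 m² is 1 L, so volume = 1.016 × 40786.5 = 41439.084 L ≈ 41440 L.

41440 litres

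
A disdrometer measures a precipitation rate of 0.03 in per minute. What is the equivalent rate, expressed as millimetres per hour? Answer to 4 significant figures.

0.03 in/minute × 25.4 mm/in × 60 minute/hour = 45.72 mm/hour.

45.72 mm/hour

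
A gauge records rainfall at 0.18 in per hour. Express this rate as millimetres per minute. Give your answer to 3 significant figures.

0.18 in/hour × 25.4 mm/in × 0.0166667 hour/minute = 0.0762 mm/minute.

0.0762 mm/minute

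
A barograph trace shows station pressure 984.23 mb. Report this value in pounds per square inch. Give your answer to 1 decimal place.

14.3 psi

1 mb = 0.0145038 psi, so 984.23 × 0.0145038 = 14.3 psi.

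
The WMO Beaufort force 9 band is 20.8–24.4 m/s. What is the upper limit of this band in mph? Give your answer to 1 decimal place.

54.6 mph

20.8–24.4 m/s × 2.237 = 46.5–54.6 mph.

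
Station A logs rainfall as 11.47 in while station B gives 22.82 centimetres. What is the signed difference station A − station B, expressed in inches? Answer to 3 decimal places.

station B: 22.82 cm = 8.98425 in.
Difference: 11.47000 − 8.98425 = 2.486 in.

2.486 in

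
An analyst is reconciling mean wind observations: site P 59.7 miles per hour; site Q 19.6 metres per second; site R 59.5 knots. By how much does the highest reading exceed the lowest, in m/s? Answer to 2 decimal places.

site P: 59.7 mph = 26.6883 m/s.
site R: 59.5 kt = 30.6094 m/s.
Spread: 30.6094 − 19.6000 = 11.01 m/s.

11.01 m/s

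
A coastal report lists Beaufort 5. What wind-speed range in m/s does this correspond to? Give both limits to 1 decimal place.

8.0 to 10.7 m/s

Beaufort 5 (fresh breeze) spans 8.0–10.7 m/s.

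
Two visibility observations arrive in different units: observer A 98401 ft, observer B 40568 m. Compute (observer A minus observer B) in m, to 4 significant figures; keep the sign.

-10580 m

observer A: 98401 ft = 29992.62 m.
Difference: 29992.62 − 40568.00 = -10580 m.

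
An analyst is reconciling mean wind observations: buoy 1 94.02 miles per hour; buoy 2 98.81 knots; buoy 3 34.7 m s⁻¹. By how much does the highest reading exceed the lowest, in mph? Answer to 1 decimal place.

36.1 mph

buoy 2: 98.81 kt = 113.709 mph.
buoy 3: 34.7 m/s = 77.622 mph.
Spread: 113.709 − 77.622 = 36.1 mph.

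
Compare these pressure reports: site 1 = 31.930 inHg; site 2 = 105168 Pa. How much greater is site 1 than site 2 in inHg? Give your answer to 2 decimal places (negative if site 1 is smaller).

0.87 inHg

site 2: 105168 Pa = 31.0561 inHg.
Difference: 31.9300 − 31.0561 = 0.87 inHg.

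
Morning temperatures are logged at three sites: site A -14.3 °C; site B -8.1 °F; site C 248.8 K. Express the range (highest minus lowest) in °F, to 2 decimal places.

18.09 °F

site B: -8.1 °F = -22.278 °C.
site C: 248.8 K = -24.350 °C.
Spread: (-14.300) − (-24.350) = 10.050 °C = 18.09 °F.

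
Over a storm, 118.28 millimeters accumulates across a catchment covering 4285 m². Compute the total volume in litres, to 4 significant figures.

1 mm over 1 m² is 1 L, so volume = 118.28 × 4285 = 506829.8 L ≈ 506800 L.

506800 litres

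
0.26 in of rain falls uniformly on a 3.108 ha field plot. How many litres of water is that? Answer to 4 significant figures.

205300 litres

Depth: 0.26 in × 25.4 = 6.604 mm.
Area: 3.108 ha = 31080 m².
1 mm over 1 m² is 1 L, so volume = 6.604 × 31080 = 205252.32 L ≈ 205300 L.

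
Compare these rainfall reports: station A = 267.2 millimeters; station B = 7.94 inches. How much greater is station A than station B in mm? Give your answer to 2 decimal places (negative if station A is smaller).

station B: 7.94 in = 201.6760 mm.
Difference: 267.2000 − 201.6760 = 65.52 mm.

65.52 mm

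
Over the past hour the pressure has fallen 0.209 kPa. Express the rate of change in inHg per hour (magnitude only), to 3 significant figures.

0.209 kPa / 1 h × 0.2953 inHg/kPa = 0.0617 inHg/h.

0.0617 inHg per hour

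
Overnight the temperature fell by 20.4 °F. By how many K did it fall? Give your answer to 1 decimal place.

11.3 K

A change of 1 °C equals a change of 1.8 °F: ΔK = 20.4 × 0.5556 = 11.3 K.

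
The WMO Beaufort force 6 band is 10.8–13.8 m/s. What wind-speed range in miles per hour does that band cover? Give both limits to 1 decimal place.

10.8–13.8 m/s × 2.237 = 24.2–30.9 mph.

24.2 to 30.9 mph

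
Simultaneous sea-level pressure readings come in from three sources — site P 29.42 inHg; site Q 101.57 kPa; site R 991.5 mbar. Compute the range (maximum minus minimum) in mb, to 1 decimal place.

site P: 29.42 inHg = 996.276 mb.
site Q: 101.57 kPa = 1015.700 mb.
Spread: 1015.700 − 991.500 = 24.2 mb.

24.2 mb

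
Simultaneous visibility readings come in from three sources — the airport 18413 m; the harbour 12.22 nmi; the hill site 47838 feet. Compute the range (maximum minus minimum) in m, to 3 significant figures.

the harbour: 12.22 nmi = 22631.44 m.
the hill site: 47838 ft = 14581.02 m.
Spread: 22631.44 − 14581.02 = 8050 m.

8050 m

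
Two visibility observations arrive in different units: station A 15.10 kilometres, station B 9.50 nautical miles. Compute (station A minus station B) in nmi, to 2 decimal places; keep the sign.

station A: 15.10 km = 8.1533 nmi.
Difference: 8.1533 − 9.5000 = -1.35 nmi.

-1.35 nmi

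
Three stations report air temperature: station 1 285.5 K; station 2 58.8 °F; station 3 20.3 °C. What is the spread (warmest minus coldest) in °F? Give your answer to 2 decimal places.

14.31 °F

station 1: 285.5 K = 12.350 °C.
station 2: 58.8 °F = 14.889 °C.
Spread: 20.300 − 12.350 = 7.950 °C = 14.31 °F.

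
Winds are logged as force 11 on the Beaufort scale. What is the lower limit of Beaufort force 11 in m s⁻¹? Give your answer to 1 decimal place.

28.5 m/s

Beaufort 11 (violent storm) spans 28.5–32.6 m/s.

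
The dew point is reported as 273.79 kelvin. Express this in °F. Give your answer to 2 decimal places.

33.15 °F

First to °C: 0.64 °C.
Then to °F: 33.15 °F.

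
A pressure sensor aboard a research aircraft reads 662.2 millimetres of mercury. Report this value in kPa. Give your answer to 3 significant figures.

88.3 kPa

1 mmHg = 0.133322 kPa, so 662.2 × 0.133322 = 88.3 kPa.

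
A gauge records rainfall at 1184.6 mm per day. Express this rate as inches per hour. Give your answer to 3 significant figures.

1.94 in/hour

1184.6 mm/day × 0.0393701 in/mm × 0.0416667 day/hour = 1.94 in/hour.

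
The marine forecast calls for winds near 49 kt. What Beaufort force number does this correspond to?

49 kt lies in the Beaufort 10 band (storm, 48–55 kt).

Beaufort force 10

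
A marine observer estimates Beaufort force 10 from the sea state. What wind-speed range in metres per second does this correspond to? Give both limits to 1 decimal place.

24.5 to 28.4 m/s

Beaufort 10 (storm) spans 24.5–28.4 m/s.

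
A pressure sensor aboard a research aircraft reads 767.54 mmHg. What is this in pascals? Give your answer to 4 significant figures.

1 mmHg = 133.322 Pa, so 767.54 × 133.322 = 102300 Pa.

102300 Pa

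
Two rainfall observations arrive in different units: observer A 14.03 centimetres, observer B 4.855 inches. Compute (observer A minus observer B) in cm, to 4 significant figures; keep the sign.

observer B: 4.855 in = 12.33170 cm.
Difference: 14.03000 − 12.33170 = 1.698 cm.

1.698 cm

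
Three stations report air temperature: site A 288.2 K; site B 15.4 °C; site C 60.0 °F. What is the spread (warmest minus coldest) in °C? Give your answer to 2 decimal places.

0.51 °C

site A: 288.2 K = 15.050 °C.
site C: 60.0 °F = 15.556 °C.
Spread: 15.556 − 15.050 = 0.506 °C.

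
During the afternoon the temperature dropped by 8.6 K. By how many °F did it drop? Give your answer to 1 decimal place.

15.5 °F

For a temperature change the 32° offset cancels: Δ°F = 8.6 × 1.8 = 15.5 °F.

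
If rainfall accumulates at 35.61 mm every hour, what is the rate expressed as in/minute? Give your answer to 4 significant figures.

35.61 mm/hour × 0.0393701 in/mm × 0.0166667 hour/minute = 0.02337 in/minute.

0.02337 in/minute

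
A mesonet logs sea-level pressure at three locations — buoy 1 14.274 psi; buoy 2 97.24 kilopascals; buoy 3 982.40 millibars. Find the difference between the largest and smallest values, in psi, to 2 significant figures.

buoy 2: 97.24 kPa = 14.1035 psi.
buoy 3: 982.40 mb = 14.2485 psi.
Spread: 14.2740 − 14.1035 = 0.17 psi.

0.17 psi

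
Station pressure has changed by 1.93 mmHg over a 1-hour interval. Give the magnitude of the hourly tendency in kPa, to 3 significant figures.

1.93 mmHg / 1 h × 0.133322 kPa/mmHg = 0.257 kPa/h.

0.257 kPa per hour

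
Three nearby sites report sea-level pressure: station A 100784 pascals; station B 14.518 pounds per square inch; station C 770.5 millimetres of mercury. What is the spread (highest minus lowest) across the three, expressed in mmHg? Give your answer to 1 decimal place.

19.7 mmHg

station A: 100784 Pa = 755.942 mmHg.
station B: 14.518 psi = 750.797 mmHg.
Spread: 770.500 − 750.797 = 19.7 mmHg.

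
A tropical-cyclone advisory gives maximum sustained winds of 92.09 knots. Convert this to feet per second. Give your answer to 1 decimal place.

1 kt = 1.68781 ft/s, so 92.09 × 1.68781 = 155.4 ft/s.

155.4 ft/s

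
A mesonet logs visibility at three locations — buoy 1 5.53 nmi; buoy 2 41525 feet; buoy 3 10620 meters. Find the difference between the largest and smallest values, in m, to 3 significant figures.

2420 m

buoy 1: 5.53 nmi = 10241.56 m.
buoy 2: 41525 ft = 12656.82 m.
Spread: 12656.82 − 10241.56 = 2420 m.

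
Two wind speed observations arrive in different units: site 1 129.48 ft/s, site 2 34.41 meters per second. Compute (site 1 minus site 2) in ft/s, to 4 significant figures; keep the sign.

16.59 ft/s

site 2: 34.41 m/s = 112.8937 ft/s.
Difference: 129.4800 − 112.8937 = 16.59 ft/s.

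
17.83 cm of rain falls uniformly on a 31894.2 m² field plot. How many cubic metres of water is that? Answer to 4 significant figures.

Depth: 17.83 cm × 10 = 178.3 mm.
1 mm over 1 m² is 1 L, so volume = 178.3 × 31894.2 = 5686735.9 L = 5687 m³.

5687 cubic metres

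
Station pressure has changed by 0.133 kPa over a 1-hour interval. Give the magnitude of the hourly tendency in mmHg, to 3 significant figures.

0.133 kPa / 1 h × 7.50062 mmHg/kPa = 0.998 mmHg/h.

0.998 mmHg per hour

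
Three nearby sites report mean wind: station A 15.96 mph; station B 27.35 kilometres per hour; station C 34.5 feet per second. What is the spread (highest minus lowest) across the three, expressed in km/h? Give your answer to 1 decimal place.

station A: 15.96 mph = 25.685 km/h.
station C: 34.5 ft/s = 37.856 km/h.
Spread: 37.856 − 25.685 = 12.2 km/h.

12.2 km/h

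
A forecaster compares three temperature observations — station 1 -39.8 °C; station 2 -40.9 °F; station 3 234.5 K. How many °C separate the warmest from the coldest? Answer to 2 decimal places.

1.85 °C

station 2: -40.9 °F = -40.500 °C.
station 3: 234.5 K = -38.650 °C.
Spread: (-38.650) − (-40.500) = 1.850 °C.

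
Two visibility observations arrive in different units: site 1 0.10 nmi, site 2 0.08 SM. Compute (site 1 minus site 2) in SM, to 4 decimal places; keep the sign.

site 1: 0.10 nmi = 0.115078 SM.
Difference: 0.115078 − 0.080000 = 0.0351 SM.

0.0351 SM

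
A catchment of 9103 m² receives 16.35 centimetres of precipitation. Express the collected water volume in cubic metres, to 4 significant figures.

Depth: 16.35 cm × 10 = 163.5 mm.
1 mm over 1 m² is 1 L, so volume = 163.5 × 9103 = 1488340.5 L = 1488 m³.

1488 cubic metres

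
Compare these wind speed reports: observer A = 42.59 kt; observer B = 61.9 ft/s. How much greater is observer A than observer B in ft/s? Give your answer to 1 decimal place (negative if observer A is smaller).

10.0 ft/s

observer A: 42.59 kt = 71.884 ft/s.
Difference: 71.884 − 61.900 = 10.0 ft/s.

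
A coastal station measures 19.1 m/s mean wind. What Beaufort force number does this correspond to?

Beaufort force 8

19.1 m/s lies in the Beaufort 8 band (gale, 17.2–20.7 m/s).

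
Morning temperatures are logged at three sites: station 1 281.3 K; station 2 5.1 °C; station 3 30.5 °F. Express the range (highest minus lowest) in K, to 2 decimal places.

8.98 K

station 1: 281.3 K = 8.150 °C.
station 3: 30.5 °F = -0.833 °C.
Spread: 8.150 − (-0.833) = 8.983 °C.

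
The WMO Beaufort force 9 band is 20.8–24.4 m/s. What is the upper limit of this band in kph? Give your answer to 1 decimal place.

20.8–24.4 m/s × 3.6 = 74.9–87.8 km/h.

87.8 km/h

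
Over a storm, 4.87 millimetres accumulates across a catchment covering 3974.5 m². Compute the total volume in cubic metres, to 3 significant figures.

19.4 cubic metres

1 mm over 1 m² is 1 L, so volume = 4.87 × 3974.5 = 19355.815 L = 19.4 m³.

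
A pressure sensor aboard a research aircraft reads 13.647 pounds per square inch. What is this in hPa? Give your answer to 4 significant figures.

1 psi = 68.9476 hPa, so 13.647 × 68.9476 = 940.9 hPa.

940.9 hPa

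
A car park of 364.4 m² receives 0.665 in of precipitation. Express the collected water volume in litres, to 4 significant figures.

Depth: 0.665 in × 25.4 = 16.891 mm.
1 mm over 1 m² is 1 L, so volume = 16.891 × 364.4 = 6155.0804 L ≈ 6155 L.

6155 litres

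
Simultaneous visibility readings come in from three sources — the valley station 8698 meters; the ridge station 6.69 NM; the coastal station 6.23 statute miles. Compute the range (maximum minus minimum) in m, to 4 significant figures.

the ridge station: 6.69 nmi = 12389.88 m.
the coastal station: 6.23 SM = 10026.21 m.
Spread: 12389.88 − 8698.00 = 3692 m.

3692 m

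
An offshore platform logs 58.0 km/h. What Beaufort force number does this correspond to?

Beaufort force 7

58.0 km/h = 16.1 m/s, which is Beaufort 7 (near gale, 13.9–17.1 m/s).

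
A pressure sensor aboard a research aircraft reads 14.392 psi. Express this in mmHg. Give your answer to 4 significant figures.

744.3 mmHg

1 psi = 51.7149 mmHg, so 14.392 × 51.7149 = 744.3 mmHg.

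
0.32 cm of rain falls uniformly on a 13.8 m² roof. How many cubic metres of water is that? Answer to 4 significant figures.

0.04416 cubic metres

Depth: 0.32 cm × 10 = 3.2 mm.
1 mm over 1 m² is 1 L, so volume = 3.2 × 13.8 = 44.16 L = 0.04416 m³.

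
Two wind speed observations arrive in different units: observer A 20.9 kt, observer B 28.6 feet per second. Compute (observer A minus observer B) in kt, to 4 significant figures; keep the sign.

observer B: 28.6 ft/s = 16.94504 kt.
Difference: 20.90000 − 16.94504 = 3.955 kt.

3.955 kt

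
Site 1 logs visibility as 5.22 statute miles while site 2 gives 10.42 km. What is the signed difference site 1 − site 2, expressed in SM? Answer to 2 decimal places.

site 2: 10.42 km = 6.4747 SM.
Difference: 5.2200 − 6.4747 = -1.25 SM.

-1.25 SM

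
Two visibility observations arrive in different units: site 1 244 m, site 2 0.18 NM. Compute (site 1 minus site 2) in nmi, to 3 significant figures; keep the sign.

site 1: 244 m = 0.131749 nmi.
Difference: 0.131749 − 0.180000 = -0.0483 nmi.

-0.0483 nmi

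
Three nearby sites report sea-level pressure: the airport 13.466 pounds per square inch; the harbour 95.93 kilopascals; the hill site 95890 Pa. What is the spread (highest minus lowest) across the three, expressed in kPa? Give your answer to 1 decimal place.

the airport: 13.466 psi = 92.845 kPa.
the hill site: 95890 Pa = 95.890 kPa.
Spread: 95.930 − 92.845 = 3.1 kPa.

3.1 kPa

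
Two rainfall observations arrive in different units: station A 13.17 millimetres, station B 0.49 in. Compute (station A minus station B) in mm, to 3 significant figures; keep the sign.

station B: 0.49 in = 12.44600 mm.
Difference: 13.17000 − 12.44600 = 0.724 mm.

0.724 mm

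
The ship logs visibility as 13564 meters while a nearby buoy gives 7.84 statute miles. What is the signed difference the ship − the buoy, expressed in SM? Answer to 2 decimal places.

0.59 SM

the ship: 13564 m = 8.4283 SM.
Difference: 8.4283 − 7.8400 = 0.59 SM.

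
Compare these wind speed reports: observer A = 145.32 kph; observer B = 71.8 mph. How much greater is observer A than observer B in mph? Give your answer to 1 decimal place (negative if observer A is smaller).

18.5 mph

observer A: 145.32 km/h = 90.298 mph.
Difference: 90.298 − 71.800 = 18.5 mph.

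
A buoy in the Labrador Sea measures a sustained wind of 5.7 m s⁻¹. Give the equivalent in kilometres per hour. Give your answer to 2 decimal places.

1 m/s = 3.6 km/h, so 5.7 × 3.6 = 20.52 km/h.

20.52 km/h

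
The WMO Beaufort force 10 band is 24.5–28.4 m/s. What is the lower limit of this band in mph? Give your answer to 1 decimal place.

24.5–28.4 m/s × 2.237 = 54.8–63.5 mph.

54.8 mph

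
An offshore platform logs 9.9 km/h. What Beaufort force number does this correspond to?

Beaufort force 2

9.9 km/h = 2.8 m/s, which is Beaufort 2 (light breeze, 1.6–3.3 m/s).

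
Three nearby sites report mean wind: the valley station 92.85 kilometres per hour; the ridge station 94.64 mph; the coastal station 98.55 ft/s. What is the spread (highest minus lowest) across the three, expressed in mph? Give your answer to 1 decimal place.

36.9 mph

the valley station: 92.85 km/h = 57.694 mph.
the coastal station: 98.55 ft/s = 67.193 mph.
Spread: 94.640 − 57.694 = 36.9 mph.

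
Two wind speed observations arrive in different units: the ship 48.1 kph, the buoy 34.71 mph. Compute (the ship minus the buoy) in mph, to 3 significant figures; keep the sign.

-4.82 mph

the ship: 48.1 km/h = 29.8880 mph.
Difference: 29.8880 − 34.7100 = -4.82 mph.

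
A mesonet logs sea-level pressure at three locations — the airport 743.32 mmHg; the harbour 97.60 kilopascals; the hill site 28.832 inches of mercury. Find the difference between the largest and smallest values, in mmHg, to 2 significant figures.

the harbour: 97.60 kPa = 732.06 mmHg.
the hill site: 28.832 inHg = 732.33 mmHg.
Spread: 743.32 − 732.06 = 11 mmHg.

11 mmHg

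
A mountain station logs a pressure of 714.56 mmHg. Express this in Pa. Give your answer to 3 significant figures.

1 mmHg = 133.322 Pa, so 714.56 × 133.322 = 95300 Pa.

95300 Pa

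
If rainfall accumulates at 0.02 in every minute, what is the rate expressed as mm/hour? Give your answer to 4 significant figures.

0.02 in/minute × 25.4 mm/in × 60 minute/hour = 30.48 mm/hour.

30.48 mm/hour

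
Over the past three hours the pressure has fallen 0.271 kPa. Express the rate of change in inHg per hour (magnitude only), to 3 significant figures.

0.271 kPa / 3 h × 0.2953 inHg/kPa = 0.0267 inHg/h.

0.0267 inHg per hour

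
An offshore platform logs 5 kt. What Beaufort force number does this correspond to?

Beaufort force 2

5 kt lies in the Beaufort 2 band (light breeze, 4–6 kt).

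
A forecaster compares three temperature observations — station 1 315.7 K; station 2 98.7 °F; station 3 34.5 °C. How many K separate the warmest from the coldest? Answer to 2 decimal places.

8.05 K

station 1: 315.7 K = 42.550 °C.
station 2: 98.7 °F = 37.056 °C.
Spread: 42.550 − 34.500 = 8.050 °C.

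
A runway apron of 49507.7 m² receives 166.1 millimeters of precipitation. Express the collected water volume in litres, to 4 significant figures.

1 mm over 1 m² is 1 L, so volume = 166.1 × 49507.7 = 8223229 L ≈ 8223000 L.

8223000 litres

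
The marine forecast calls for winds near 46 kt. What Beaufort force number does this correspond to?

46 kt lies in the Beaufort 9 band (strong gale, 41–47 kt).

Beaufort force 9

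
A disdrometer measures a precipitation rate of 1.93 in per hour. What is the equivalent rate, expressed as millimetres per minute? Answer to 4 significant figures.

0.8170 mm/minute

1.93 in/hour × 25.4 mm/in × 0.0166667 hour/minute = 0.8170 mm/minute.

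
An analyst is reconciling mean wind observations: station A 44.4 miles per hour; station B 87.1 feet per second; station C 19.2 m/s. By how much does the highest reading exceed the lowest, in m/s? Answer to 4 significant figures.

7.348 m/s

station A: 44.4 mph = 19.84858 m/s.
station B: 87.1 ft/s = 26.54808 m/s.
Spread: 26.54808 − 19.20000 = 7.348 m/s.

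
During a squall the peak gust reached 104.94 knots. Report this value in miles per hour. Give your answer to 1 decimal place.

1 kt = 1.15078 mph, so 104.94 × 1.15078 = 120.8 mph.

120.8 mph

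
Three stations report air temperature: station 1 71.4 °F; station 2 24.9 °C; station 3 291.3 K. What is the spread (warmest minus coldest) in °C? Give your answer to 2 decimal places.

6.75 °C

station 1: 71.4 °F = 21.889 °C.
station 3: 291.3 K = 18.150 °C.
Spread: 24.900 − 18.150 = 6.750 °C.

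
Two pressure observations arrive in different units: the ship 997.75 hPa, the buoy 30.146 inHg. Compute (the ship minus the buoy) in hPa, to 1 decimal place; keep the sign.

-23.1 hPa

the buoy: 30.146 inHg = 1020.861 hPa.
Difference: 997.750 − 1020.861 = -23.1 hPa.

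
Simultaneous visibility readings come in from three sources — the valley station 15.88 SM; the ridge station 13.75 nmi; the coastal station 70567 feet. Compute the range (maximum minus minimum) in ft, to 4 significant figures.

13280 ft

the valley station: 15.88 SM = 83846.40 ft.
the ridge station: 13.75 nmi = 83546.59 ft.
Spread: 83846.40 − 70567.00 = 13280 ft.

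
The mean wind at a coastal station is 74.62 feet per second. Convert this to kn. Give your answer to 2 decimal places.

44.21 kt

1 ft/s = 0.592484 kt, so 74.62 × 0.592484 = 44.21 kt.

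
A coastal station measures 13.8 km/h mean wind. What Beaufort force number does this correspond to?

13.8 km/h = 3.8 m/s, which is Beaufort 3 (gentle breeze, 3.4–5.4 m/s).

Beaufort force 3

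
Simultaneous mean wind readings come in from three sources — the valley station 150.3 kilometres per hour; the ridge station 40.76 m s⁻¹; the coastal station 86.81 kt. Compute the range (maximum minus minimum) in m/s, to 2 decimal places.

3.90 m/s

the valley station: 150.3 km/h = 41.7500 m/s.
the coastal station: 86.81 kt = 44.6589 m/s.
Spread: 44.6589 − 40.7600 = 3.90 m/s.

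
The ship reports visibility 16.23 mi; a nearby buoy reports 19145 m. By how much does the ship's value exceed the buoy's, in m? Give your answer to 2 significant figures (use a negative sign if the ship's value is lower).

the ship: 16.23 SM = 26119.65 m.
Difference: 26119.65 − 19145.00 = 7000 m.

7000 m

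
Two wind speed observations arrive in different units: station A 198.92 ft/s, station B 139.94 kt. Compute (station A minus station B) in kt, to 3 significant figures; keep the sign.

station A: 198.92 ft/s = 117.857 kt.
Difference: 117.857 − 139.940 = -22.1 kt.

-22.1 kt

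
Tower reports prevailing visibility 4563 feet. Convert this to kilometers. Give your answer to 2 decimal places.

1 ft = 0.0003048 km, so 4563 × 0.0003048 = 1.39 km.

1.39 km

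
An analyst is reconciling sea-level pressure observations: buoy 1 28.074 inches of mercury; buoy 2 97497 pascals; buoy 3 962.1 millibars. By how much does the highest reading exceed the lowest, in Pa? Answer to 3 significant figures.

2430 Pa

buoy 1: 28.074 inHg = 95069.48 Pa.
buoy 3: 962.1 mb = 96210.00 Pa.
Spread: 97497.00 − 95069.48 = 2430 Pa.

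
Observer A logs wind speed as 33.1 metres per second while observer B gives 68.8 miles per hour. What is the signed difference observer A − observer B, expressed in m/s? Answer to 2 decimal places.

2.34 m/s

observer B: 68.8 mph = 30.7564 m/s.
Difference: 33.1000 − 30.7564 = 2.34 m/s.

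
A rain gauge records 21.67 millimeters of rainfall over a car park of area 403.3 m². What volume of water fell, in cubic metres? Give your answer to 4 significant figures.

8.740 cubic metres

1 mm over 1 m² is 1 L, so volume = 21.67 × 403.3 = 8739.511 L = 8.740 m³.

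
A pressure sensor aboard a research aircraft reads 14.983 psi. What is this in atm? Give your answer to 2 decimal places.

1 psi = 0.068046 atm, so 14.983 × 0.068046 = 1.02 atm.

1.02 atm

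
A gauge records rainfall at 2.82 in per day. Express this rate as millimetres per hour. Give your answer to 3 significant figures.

2.98 mm/hour

2.82 in/day × 25.4 mm/in × 0.0416667 day/hour = 2.98 mm/hour.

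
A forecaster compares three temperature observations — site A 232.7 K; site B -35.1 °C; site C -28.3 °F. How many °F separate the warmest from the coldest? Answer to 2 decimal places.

site A: 232.7 K = -40.450 °C.
site C: -28.3 °F = -33.500 °C.
Spread: (-33.500) − (-40.450) = 6.950 °C = 12.51 °F.

12.51 °F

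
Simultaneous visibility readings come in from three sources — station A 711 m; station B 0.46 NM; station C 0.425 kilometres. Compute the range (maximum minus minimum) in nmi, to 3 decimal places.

station A: 711 m = 0.38391 nmi.
station C: 0.425 km = 0.22948 nmi.
Spread: 0.46000 − 0.22948 = 0.231 nmi.

0.231 nmi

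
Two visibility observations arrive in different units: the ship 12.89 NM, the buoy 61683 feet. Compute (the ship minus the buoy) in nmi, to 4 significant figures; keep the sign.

the buoy: 61683 ft = 10.15172 nmi.
Difference: 12.89000 − 10.15172 = 2.738 nmi.

2.738 nmi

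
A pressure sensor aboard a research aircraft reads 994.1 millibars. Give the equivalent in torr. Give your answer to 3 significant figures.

1 mb = 0.750062 mmHg, so 994.1 × 0.750062 = 746 mmHg.

746 mmHg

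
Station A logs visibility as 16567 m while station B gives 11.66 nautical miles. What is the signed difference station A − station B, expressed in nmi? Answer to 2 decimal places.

station A: 16567 m = 8.9455 nmi.
Difference: 8.9455 − 11.6600 = -2.71 nmi.

-2.71 nmi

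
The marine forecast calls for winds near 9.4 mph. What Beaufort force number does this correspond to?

9.4 mph = 4.2 m/s, which is Beaufort 3 (gentle breeze, 3.4–5.4 m/s).

Beaufort force 3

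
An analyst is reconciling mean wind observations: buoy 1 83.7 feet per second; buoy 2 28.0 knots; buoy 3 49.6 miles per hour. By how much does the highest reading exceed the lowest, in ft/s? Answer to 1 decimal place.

36.4 ft/s

buoy 2: 28.0 kt = 47.259 ft/s.
buoy 3: 49.6 mph = 72.747 ft/s.
Spread: 83.700 − 47.259 = 36.4 ft/s.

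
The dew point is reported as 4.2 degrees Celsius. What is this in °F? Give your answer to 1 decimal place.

39.6 °F

°F = °C × 9/5 + 32 = 4.2 × 1.8 + 32 = 39.6 °F.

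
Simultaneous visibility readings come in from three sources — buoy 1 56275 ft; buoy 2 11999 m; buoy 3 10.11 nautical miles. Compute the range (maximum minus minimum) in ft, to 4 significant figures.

22060 ft

buoy 2: 11999 m = 39366.80 ft.
buoy 3: 10.11 nmi = 61429.53 ft.
Spread: 61429.53 − 39366.80 = 22060 ft.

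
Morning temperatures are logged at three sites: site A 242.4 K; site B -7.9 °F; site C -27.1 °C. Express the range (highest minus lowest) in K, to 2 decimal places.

8.58 K

site A: 242.4 K = -30.750 °C.
site B: -7.9 °F = -22.167 °C.
Spread: (-22.167) − (-30.750) = 8.583 °C.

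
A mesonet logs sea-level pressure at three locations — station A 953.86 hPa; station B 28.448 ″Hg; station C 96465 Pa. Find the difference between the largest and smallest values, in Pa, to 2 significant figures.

1100 Pa

station A: 953.86 hPa = 95386.00 Pa.
station B: 28.448 inHg = 96335.99 Pa.
Spread: 96465.00 − 95386.00 = 1100 Pa.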